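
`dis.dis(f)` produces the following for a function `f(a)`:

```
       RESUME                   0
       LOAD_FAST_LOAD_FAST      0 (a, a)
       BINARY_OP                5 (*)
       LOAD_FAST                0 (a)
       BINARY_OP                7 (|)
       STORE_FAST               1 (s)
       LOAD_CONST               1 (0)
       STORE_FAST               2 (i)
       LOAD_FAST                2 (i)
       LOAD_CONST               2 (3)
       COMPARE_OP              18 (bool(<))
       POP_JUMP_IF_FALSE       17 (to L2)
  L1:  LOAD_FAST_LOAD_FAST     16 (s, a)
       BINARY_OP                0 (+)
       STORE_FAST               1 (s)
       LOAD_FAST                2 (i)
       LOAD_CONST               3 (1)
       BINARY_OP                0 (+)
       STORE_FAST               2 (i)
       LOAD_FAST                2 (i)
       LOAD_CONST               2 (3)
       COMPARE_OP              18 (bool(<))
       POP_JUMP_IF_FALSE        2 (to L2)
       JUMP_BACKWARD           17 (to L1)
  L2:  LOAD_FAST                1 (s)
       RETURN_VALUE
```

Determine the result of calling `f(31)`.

LOAD_FAST_LOAD_FAST a,a → push 31,31. Stack: [31, 31]
BINARY_OP * → 31 * 31 = 961. Stack: [961]
LOAD_FAST a → push 31. Stack: [961, 31]
BINARY_OP | → 961 | 31 = 991. Stack: [991]
STORE_FAST s → s=991. Stack: []
LOAD_CONST → push 0. Stack: [0]
STORE_FAST i → i=0. Stack: []
LOAD_FAST i → push 0. Stack: [0]
LOAD_CONST → push 3. Stack: [0, 3]
COMPARE_OP bool(<) → 0 vs 3 = True. Stack: [True]
POP_JUMP_IF_FALSE → pop True; no jump. Stack: []
LOAD_FAST_LOAD_FAST s,a → push 991,31. Stack: [991, 31]
BINARY_OP + → 991 + 31 = 1022. Stack: [1022]
STORE_FAST s → s=1022. Stack: []
LOAD_FAST i → push 0. Stack: [0]
LOAD_CONST → push 1. Stack: [0, 1]
BINARY_OP + → 0 + 1 = 1. Stack: [1]
STORE_FAST i → i=1. Stack: []
LOAD_FAST i → push 1. Stack: [1]
LOAD_CONST → push 3. Stack: [1, 3]
COMPARE_OP bool(<) → 1 vs 3 = True. Stack: [True]
POP_JUMP_IF_FALSE → pop True; no jump. Stack: []
LOAD_FAST_LOAD_FAST s,a → push 1022,31. Stack: [1022, 31]
BINARY_OP + → 1022 + 31 = 1053. Stack: [1053]
STORE_FAST s → s=1053. Stack: []
LOAD_FAST i → push 1. Stack: [1]
LOAD_CONST → push 1. Stack: [1, 1]
BINARY_OP + → 1 + 1 = 2. Stack: [2]
STORE_FAST i → i=2. Stack: []
LOAD_FAST i → push 2. Stack: [2]
LOAD_CONST → push 3. Stack: [2, 3]
COMPARE_OP bool(<) → 2 vs 3 = True. Stack: [True]
POP_JUMP_IF_FALSE → pop True; no jump. Stack: []
LOAD_FAST_LOAD_FAST s,a → push 1053,31. Stack: [1053, 31]
BINARY_OP + → 1053 + 31 = 1084. Stack: [1084]
STORE_FAST s → s=1084. Stack: []
LOAD_FAST i → push 2. Stack: [2]
LOAD_CONST → push 1. Stack: [2, 1]
BINARY_OP + → 2 + 1 = 3. Stack: [3]
STORE_FAST i → i=3. Stack: []
LOAD_FAST i → push 3. Stack: [3]
LOAD_CONST → push 3. Stack: [3, 3]
COMPARE_OP bool(<) → 3 vs 3 = False. Stack: [False]
POP_JUMP_IF_FALSE → pop False; jump. Stack: []
LOAD_FAST s → push 1084. Stack: [1084]
RETURN_VALUE → return 1084.

1084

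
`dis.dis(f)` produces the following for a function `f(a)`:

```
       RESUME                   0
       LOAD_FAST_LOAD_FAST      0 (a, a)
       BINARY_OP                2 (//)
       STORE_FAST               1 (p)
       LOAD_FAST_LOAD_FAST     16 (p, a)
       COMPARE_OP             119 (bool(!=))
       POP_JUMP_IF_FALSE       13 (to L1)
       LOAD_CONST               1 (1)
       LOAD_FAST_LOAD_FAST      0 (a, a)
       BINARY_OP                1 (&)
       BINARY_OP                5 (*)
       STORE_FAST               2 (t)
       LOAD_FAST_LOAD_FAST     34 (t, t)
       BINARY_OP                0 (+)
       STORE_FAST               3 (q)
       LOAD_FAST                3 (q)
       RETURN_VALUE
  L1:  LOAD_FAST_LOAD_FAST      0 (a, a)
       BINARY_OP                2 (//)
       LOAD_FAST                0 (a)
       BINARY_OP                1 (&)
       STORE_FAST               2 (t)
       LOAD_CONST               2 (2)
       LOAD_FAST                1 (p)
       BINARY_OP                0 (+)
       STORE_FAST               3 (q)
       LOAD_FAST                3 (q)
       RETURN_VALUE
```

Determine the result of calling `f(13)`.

26

LOAD_FAST_LOAD_FAST a,a → push 13,13. Stack: [13, 13]
BINARY_OP // → 13 // 13 = 1. Stack: [1]
STORE_FAST p → p=1. Stack: []
LOAD_FAST_LOAD_FAST p,a → push 1,13. Stack: [1, 13]
COMPARE_OP bool(!=) → 1 vs 13 = True. Stack: [True]
POP_JUMP_IF_FALSE → pop True; no jump. Stack: []
LOAD_CONST → push 1. Stack: [1]
LOAD_FAST_LOAD_FAST a,a → push 13,13. Stack: [1, 13, 13]
BINARY_OP & → 13 & 13 = 13. Stack: [1, 13]
BINARY_OP * → 1 * 13 = 13. Stack: [13]
STORE_FAST t → t=13. Stack: []
LOAD_FAST_LOAD_FAST t,t → push 13,13. Stack: [13, 13]
BINARY_OP + → 13 + 13 = 26. Stack: [26]
STORE_FAST q → q=26. Stack: []
LOAD_FAST q → push 26. Stack: [26]
RETURN_VALUE → return 26.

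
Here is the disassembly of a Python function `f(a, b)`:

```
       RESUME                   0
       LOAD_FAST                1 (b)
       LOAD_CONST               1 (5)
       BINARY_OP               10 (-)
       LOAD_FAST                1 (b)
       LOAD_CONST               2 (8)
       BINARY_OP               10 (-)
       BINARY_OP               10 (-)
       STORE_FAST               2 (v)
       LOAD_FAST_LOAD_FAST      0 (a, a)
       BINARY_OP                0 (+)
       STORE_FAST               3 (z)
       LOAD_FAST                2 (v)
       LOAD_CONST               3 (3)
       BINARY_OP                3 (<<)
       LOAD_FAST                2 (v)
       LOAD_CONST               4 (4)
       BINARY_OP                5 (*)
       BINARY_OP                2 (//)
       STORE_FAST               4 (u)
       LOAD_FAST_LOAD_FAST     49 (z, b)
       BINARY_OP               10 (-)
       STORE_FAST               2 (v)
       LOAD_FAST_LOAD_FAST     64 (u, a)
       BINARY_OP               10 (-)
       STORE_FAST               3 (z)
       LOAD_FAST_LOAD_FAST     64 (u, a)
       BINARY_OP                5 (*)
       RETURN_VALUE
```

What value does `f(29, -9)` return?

LOAD_FAST b → push -9. Stack: [-9]
LOAD_CONST → push 5. Stack: [-9, 5]
BINARY_OP - → -9 - 5 = -14. Stack: [-14]
LOAD_FAST b → push -9. Stack: [-14, -9]
LOAD_CONST → push 8. Stack: [-14, -9, 8]
BINARY_OP - → -9 - 8 = -17. Stack: [-14, -17]
BINARY_OP - → -14 - -17 = 3. Stack: [3]
STORE_FAST v → v=3. Stack: []
LOAD_FAST_LOAD_FAST a,a → push 29,29. Stack: [29, 29]
BINARY_OP + → 29 + 29 = 58. Stack: [58]
STORE_FAST z → z=58. Stack: []
LOAD_FAST v → push 3. Stack: [3]
LOAD_CONST → push 3. Stack: [3, 3]
BINARY_OP << → 3 << 3 = 24. Stack: [24]
LOAD_FAST v → push 3. Stack: [24, 3]
LOAD_CONST → push 4. Stack: [24, 3, 4]
BINARY_OP * → 3 * 4 = 12. Stack: [24, 12]
BINARY_OP // → 24 // 12 = 2. Stack: [2]
STORE_FAST u → u=2. Stack: []
LOAD_FAST_LOAD_FAST z,b → push 58,-9. Stack: [58, -9]
BINARY_OP - → 58 - -9 = 67. Stack: [67]
STORE_FAST v → v=67. Stack: []
LOAD_FAST_LOAD_FAST u,a → push 2,29. Stack: [2, 29]
BINARY_OP - → 2 - 29 = -27. Stack: [-27]
STORE_FAST z → z=-27. Stack: []
LOAD_FAST_LOAD_FAST u,a → push 2,29. Stack: [2, 29]
BINARY_OP * → 2 * 29 = 58. Stack: [58]
RETURN_VALUE → return 58.

58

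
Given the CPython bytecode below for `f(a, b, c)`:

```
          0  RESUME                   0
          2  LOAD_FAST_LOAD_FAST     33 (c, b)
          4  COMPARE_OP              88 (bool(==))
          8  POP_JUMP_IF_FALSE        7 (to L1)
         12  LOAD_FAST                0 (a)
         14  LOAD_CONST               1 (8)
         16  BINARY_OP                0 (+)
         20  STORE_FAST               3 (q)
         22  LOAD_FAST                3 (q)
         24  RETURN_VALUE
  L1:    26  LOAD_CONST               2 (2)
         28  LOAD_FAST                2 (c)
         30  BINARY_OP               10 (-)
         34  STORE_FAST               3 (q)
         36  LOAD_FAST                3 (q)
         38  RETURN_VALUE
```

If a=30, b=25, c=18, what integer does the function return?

-16

LOAD_FAST_LOAD_FAST c,b → push 18,25. Stack: [18, 25]
COMPARE_OP bool(==) → 18 vs 25 = False. Stack: [False]
POP_JUMP_IF_FALSE → pop False; jump. Stack: []
LOAD_CONST → push 2. Stack: [2]
LOAD_FAST c → push 18. Stack: [2, 18]
BINARY_OP - → 2 - 18 = -16. Stack: [-16]
STORE_FAST q → q=-16. Stack: []
LOAD_FAST q → push -16. Stack: [-16]
RETURN_VALUE → return -16.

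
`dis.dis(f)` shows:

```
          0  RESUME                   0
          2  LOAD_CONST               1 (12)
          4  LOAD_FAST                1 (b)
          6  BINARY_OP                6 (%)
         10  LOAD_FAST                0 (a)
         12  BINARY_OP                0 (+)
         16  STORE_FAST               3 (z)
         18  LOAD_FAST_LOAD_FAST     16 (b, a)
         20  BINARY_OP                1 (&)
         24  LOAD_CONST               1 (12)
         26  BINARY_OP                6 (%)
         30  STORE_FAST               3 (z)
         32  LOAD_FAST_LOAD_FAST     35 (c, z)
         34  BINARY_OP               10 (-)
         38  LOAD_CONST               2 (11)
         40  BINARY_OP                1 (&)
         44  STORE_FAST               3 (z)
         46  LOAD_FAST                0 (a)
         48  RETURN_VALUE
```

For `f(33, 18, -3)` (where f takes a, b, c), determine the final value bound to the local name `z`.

9

LOAD_CONST → push 12. Stack: [12]
LOAD_FAST b → push 18. Stack: [12, 18]
BINARY_OP % → 12 % 18 = 12. Stack: [12]
LOAD_FAST a → push 33. Stack: [12, 33]
BINARY_OP + → 12 + 33 = 45. Stack: [45]
STORE_FAST z → z=45. Stack: []
LOAD_FAST_LOAD_FAST b,a → push 18,33. Stack: [18, 33]
BINARY_OP & → 18 & 33 = 0. Stack: [0]
LOAD_CONST → push 12. Stack: [0, 12]
BINARY_OP % → 0 % 12 = 0. Stack: [0]
STORE_FAST z → z=0. Stack: []
LOAD_FAST_LOAD_FAST c,z → push -3,0. Stack: [-3, 0]
BINARY_OP - → -3 - 0 = -3. Stack: [-3]
LOAD_CONST → push 11. Stack: [-3, 11]
BINARY_OP & → -3 & 11 = 9. Stack: [9]
STORE_FAST z → z=9. Stack: []
LOAD_FAST a → push 33. Stack: [33]
RETURN_VALUE → return 33.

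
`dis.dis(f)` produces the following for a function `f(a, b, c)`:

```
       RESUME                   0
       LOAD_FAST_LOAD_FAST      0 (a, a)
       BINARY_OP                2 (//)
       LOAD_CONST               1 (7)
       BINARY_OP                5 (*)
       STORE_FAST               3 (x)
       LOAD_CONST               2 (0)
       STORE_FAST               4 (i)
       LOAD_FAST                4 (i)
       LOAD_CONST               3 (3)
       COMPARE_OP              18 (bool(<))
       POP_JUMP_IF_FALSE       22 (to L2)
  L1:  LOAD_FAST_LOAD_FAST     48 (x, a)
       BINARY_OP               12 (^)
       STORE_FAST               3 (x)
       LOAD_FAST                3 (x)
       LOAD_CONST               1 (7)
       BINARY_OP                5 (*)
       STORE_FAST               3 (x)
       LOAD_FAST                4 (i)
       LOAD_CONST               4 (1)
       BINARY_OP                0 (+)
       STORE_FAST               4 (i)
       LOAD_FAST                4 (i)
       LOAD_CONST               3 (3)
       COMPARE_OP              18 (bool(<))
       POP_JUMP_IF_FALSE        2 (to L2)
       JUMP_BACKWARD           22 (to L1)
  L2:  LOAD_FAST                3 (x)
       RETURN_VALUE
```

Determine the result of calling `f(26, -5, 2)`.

LOAD_FAST_LOAD_FAST a,a → push 26,26. Stack: [26, 26]
BINARY_OP // → 26 // 26 = 1. Stack: [1]
LOAD_CONST → push 7. Stack: [1, 7]
BINARY_OP * → 1 * 7 = 7. Stack: [7]
STORE_FAST x → x=7. Stack: []
LOAD_CONST → push 0. Stack: [0]
STORE_FAST i → i=0. Stack: []
LOAD_FAST i → push 0. Stack: [0]
LOAD_CONST → push 3. Stack: [0, 3]
COMPARE_OP bool(<) → 0 vs 3 = True. Stack: [True]
POP_JUMP_IF_FALSE → pop True; no jump. Stack: []
LOAD_FAST_LOAD_FAST x,a → push 7,26. Stack: [7, 26]
BINARY_OP ^ → 7 ^ 26 = 29. Stack: [29]
STORE_FAST x → x=29. Stack: []
LOAD_FAST x → push 29. Stack: [29]
LOAD_CONST → push 7. Stack: [29, 7]
BINARY_OP * → 29 * 7 = 203. Stack: [203]
STORE_FAST x → x=203. Stack: []
LOAD_FAST i → push 0. Stack: [0]
LOAD_CONST → push 1. Stack: [0, 1]
BINARY_OP + → 0 + 1 = 1. Stack: [1]
STORE_FAST i → i=1. Stack: []
LOAD_FAST i → push 1. Stack: [1]
LOAD_CONST → push 3. Stack: [1, 3]
COMPARE_OP bool(<) → 1 vs 3 = True. Stack: [True]
POP_JUMP_IF_FALSE → pop True; no jump. Stack: []
LOAD_FAST_LOAD_FAST x,a → push 203,26. Stack: [203, 26]
BINARY_OP ^ → 203 ^ 26 = 209. Stack: [209]
STORE_FAST x → x=209. Stack: []
LOAD_FAST x → push 209. Stack: [209]
LOAD_CONST → push 7. Stack: [209, 7]
BINARY_OP * → 209 * 7 = 1463. Stack: [1463]
STORE_FAST x → x=1463. Stack: []
LOAD_FAST i → push 1. Stack: [1]
LOAD_CONST → push 1. Stack: [1, 1]
BINARY_OP + → 1 + 1 = 2. Stack: [2]
STORE_FAST i → i=2. Stack: []
LOAD_FAST i → push 2. Stack: [2]
LOAD_CONST → push 3. Stack: [2, 3]
COMPARE_OP bool(<) → 2 vs 3 = True. Stack: [True]
POP_JUMP_IF_FALSE → pop True; no jump. Stack: []
LOAD_FAST_LOAD_FAST x,a → push 1463,26. Stack: [1463, 26]
BINARY_OP ^ → 1463 ^ 26 = 1453. Stack: [1453]
STORE_FAST x → x=1453. Stack: []
LOAD_FAST x → push 1453. Stack: [1453]
LOAD_CONST → push 7. Stack: [1453, 7]
BINARY_OP * → 1453 * 7 = 10171. Stack: [10171]
STORE_FAST x → x=10171. Stack: []
LOAD_FAST i → push 2. Stack: [2]
LOAD_CONST → push 1. Stack: [2, 1]
BINARY_OP + → 2 + 1 = 3. Stack: [3]
STORE_FAST i → i=3. Stack: []
LOAD_FAST i → push 3. Stack: [3]
LOAD_CONST → push 3. Stack: [3, 3]
COMPARE_OP bool(<) → 3 vs 3 = False. Stack: [False]
POP_JUMP_IF_FALSE → pop False; jump. Stack: []
LOAD_FAST x → push 10171. Stack: [10171]
RETURN_VALUE → return 10171.

10171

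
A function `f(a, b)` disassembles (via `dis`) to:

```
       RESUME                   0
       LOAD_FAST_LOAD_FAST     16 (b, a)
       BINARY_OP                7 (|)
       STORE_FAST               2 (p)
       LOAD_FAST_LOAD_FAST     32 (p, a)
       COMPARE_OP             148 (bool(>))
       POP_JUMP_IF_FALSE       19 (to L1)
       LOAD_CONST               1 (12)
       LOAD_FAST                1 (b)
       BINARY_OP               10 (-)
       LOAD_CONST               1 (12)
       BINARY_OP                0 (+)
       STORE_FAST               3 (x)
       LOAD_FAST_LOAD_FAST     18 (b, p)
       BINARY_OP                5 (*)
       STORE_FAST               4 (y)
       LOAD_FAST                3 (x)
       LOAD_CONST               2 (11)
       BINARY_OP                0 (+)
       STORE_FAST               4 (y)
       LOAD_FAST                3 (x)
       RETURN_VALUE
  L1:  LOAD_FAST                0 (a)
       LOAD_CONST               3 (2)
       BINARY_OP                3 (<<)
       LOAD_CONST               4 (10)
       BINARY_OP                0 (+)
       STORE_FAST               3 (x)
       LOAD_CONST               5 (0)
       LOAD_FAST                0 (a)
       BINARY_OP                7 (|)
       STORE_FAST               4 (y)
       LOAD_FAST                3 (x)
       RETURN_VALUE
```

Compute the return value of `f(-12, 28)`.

-4

LOAD_FAST_LOAD_FAST b,a → push 28,-12. Stack: [28, -12]
BINARY_OP | → 28 | -12 = -4. Stack: [-4]
STORE_FAST p → p=-4. Stack: []
LOAD_FAST_LOAD_FAST p,a → push -4,-12. Stack: [-4, -12]
COMPARE_OP bool(>) → -4 vs -12 = True. Stack: [True]
POP_JUMP_IF_FALSE → pop True; no jump. Stack: []
LOAD_CONST → push 12. Stack: [12]
LOAD_FAST b → push 28. Stack: [12, 28]
BINARY_OP - → 12 - 28 = -16. Stack: [-16]
LOAD_CONST → push 12. Stack: [-16, 12]
BINARY_OP + → -16 + 12 = -4. Stack: [-4]
STORE_FAST x → x=-4. Stack: []
LOAD_FAST_LOAD_FAST b,p → push 28,-4. Stack: [28, -4]
BINARY_OP * → 28 * -4 = -112. Stack: [-112]
STORE_FAST y → y=-112. Stack: []
LOAD_FAST x → push -4. Stack: [-4]
LOAD_CONST → push 11. Stack: [-4, 11]
BINARY_OP + → -4 + 11 = 7. Stack: [7]
STORE_FAST y → y=7. Stack: []
LOAD_FAST x → push -4. Stack: [-4]
RETURN_VALUE → return -4.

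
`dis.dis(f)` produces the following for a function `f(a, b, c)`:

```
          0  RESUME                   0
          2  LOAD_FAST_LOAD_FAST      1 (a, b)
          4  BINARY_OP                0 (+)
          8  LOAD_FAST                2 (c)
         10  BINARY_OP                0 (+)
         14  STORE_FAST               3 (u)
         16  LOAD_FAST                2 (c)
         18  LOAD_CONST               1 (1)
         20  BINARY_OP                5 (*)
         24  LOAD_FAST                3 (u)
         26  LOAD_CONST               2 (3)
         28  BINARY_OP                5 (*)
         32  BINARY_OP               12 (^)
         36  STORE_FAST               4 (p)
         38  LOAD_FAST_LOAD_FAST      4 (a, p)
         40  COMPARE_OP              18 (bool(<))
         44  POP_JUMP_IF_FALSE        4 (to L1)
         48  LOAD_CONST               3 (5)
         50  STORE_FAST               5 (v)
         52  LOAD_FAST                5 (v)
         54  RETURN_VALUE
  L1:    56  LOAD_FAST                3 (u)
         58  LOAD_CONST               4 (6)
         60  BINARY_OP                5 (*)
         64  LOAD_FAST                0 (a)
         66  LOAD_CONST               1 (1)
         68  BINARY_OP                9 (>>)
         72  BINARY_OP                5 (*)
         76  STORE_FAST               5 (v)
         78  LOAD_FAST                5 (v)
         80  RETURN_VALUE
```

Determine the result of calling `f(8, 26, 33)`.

LOAD_FAST_LOAD_FAST a,b → push 8,26. Stack: [8, 26]
BINARY_OP + → 8 + 26 = 34. Stack: [34]
LOAD_FAST c → push 33. Stack: [34, 33]
BINARY_OP + → 34 + 33 = 67. Stack: [67]
STORE_FAST u → u=67. Stack: []
LOAD_FAST c → push 33. Stack: [33]
LOAD_CONST → push 1. Stack: [33, 1]
BINARY_OP * → 33 * 1 = 33. Stack: [33]
LOAD_FAST u → push 67. Stack: [33, 67]
LOAD_CONST → push 3. Stack: [33, 67, 3]
BINARY_OP * → 67 * 3 = 201. Stack: [33, 201]
BINARY_OP ^ → 33 ^ 201 = 232. Stack: [232]
STORE_FAST p → p=232. Stack: []
LOAD_FAST_LOAD_FAST a,p → push 8,232. Stack: [8, 232]
COMPARE_OP bool(<) → 8 vs 232 = True. Stack: [True]
POP_JUMP_IF_FALSE → pop True; no jump. Stack: []
LOAD_CONST → push 5. Stack: [5]
STORE_FAST v → v=5. Stack: []
LOAD_FAST v → push 5. Stack: [5]
RETURN_VALUE → return 5.

5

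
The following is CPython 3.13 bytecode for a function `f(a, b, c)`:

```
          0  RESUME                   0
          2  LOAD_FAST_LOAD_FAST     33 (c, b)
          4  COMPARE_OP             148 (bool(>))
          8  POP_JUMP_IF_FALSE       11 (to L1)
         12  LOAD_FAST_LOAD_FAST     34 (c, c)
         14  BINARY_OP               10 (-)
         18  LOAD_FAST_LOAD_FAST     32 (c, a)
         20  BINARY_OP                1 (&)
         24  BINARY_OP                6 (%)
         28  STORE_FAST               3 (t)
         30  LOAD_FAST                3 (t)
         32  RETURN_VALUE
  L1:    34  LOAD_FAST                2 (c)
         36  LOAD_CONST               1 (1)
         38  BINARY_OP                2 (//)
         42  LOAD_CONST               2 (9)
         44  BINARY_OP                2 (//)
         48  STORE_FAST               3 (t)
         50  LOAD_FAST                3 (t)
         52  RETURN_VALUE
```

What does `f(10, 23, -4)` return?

-1

LOAD_FAST_LOAD_FAST c,b → push -4,23. Stack: [-4, 23]
COMPARE_OP bool(>) → -4 vs 23 = False. Stack: [False]
POP_JUMP_IF_FALSE → pop False; jump. Stack: []
LOAD_FAST c → push -4. Stack: [-4]
LOAD_CONST → push 1. Stack: [-4, 1]
BINARY_OP // → -4 // 1 = -4. Stack: [-4]
LOAD_CONST → push 9. Stack: [-4, 9]
BINARY_OP // → -4 // 9 = -1. Stack: [-1]
STORE_FAST t → t=-1. Stack: []
LOAD_FAST t → push -1. Stack: [-1]
RETURN_VALUE → return -1.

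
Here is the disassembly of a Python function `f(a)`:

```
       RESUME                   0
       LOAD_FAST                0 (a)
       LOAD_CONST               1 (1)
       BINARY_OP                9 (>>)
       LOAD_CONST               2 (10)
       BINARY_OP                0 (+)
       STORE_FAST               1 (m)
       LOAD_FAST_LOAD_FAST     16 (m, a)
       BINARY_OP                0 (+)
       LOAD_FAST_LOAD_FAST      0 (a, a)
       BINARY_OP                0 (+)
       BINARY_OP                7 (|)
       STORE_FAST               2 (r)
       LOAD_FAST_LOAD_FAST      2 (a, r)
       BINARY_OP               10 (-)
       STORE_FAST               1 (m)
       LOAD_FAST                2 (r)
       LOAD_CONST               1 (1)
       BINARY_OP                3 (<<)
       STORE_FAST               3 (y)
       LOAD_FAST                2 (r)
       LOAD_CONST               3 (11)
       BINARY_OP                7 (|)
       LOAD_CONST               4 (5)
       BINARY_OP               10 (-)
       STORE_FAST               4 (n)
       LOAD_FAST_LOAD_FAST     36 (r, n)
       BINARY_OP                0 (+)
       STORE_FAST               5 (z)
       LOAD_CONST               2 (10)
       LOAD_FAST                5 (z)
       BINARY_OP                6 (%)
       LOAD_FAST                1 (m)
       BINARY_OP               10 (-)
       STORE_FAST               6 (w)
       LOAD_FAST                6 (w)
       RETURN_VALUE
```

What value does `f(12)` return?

LOAD_FAST a → push 12. Stack: [12]
LOAD_CONST → push 1. Stack: [12, 1]
BINARY_OP >> → 12 >> 1 = 6. Stack: [6]
LOAD_CONST → push 10. Stack: [6, 10]
BINARY_OP + → 6 + 10 = 16. Stack: [16]
STORE_FAST m → m=16. Stack: []
LOAD_FAST_LOAD_FAST m,a → push 16,12. Stack: [16, 12]
BINARY_OP + → 16 + 12 = 28. Stack: [28]
LOAD_FAST_LOAD_FAST a,a → push 12,12. Stack: [28, 12, 12]
BINARY_OP + → 12 + 12 = 24. Stack: [28, 24]
BINARY_OP | → 28 | 24 = 28. Stack: [28]
STORE_FAST r → r=28. Stack: []
LOAD_FAST_LOAD_FAST a,r → push 12,28. Stack: [12, 28]
BINARY_OP - → 12 - 28 = -16. Stack: [-16]
STORE_FAST m → m=-16. Stack: []
LOAD_FAST r → push 28. Stack: [28]
LOAD_CONST → push 1. Stack: [28, 1]
BINARY_OP << → 28 << 1 = 56. Stack: [56]
STORE_FAST y → y=56. Stack: []
LOAD_FAST r → push 28. Stack: [28]
LOAD_CONST → push 11. Stack: [28, 11]
BINARY_OP | → 28 | 11 = 31. Stack: [31]
LOAD_CONST → push 5. Stack: [31, 5]
BINARY_OP - → 31 - 5 = 26. Stack: [26]
STORE_FAST n → n=26. Stack: []
LOAD_FAST_LOAD_FAST r,n → push 28,26. Stack: [28, 26]
BINARY_OP + → 28 + 26 = 54. Stack: [54]
STORE_FAST z → z=54. Stack: []
LOAD_CONST → push 10. Stack: [10]
LOAD_FAST z → push 54. Stack: [10, 54]
BINARY_OP % → 10 % 54 = 10. Stack: [10]
LOAD_FAST m → push -16. Stack: [10, -16]
BINARY_OP - → 10 - -16 = 26. Stack: [26]
STORE_FAST w → w=26. Stack: []
LOAD_FAST w → push 26. Stack: [26]
RETURN_VALUE → return 26.

26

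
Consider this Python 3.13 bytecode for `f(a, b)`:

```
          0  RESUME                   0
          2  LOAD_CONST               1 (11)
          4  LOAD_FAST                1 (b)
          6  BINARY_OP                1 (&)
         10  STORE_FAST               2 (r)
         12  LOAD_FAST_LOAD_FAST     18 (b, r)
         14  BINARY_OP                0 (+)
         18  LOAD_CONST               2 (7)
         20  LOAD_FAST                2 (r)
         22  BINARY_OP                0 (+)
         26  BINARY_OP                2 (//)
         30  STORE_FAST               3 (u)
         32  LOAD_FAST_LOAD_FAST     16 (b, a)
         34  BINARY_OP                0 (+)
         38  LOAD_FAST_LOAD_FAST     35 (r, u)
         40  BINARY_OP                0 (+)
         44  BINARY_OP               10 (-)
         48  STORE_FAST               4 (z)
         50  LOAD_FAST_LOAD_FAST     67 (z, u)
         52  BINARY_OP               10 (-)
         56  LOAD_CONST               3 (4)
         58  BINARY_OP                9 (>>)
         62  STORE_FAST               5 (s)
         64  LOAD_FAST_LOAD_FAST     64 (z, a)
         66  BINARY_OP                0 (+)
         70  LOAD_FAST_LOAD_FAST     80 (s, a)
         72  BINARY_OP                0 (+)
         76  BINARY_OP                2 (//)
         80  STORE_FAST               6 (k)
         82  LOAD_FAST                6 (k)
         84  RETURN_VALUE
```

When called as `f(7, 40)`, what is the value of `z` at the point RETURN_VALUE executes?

36

LOAD_CONST → push 11. Stack: [11]
LOAD_FAST b → push 40. Stack: [11, 40]
BINARY_OP & → 11 & 40 = 8. Stack: [8]
STORE_FAST r → r=8. Stack: []
LOAD_FAST_LOAD_FAST b,r → push 40,8. Stack: [40, 8]
BINARY_OP + → 40 + 8 = 48. Stack: [48]
LOAD_CONST → push 7. Stack: [48, 7]
LOAD_FAST r → push 8. Stack: [48, 7, 8]
BINARY_OP + → 7 + 8 = 15. Stack: [48, 15]
BINARY_OP // → 48 // 15 = 3. Stack: [3]
STORE_FAST u → u=3. Stack: []
LOAD_FAST_LOAD_FAST b,a → push 40,7. Stack: [40, 7]
BINARY_OP + → 40 + 7 = 47. Stack: [47]
LOAD_FAST_LOAD_FAST r,u → push 8,3. Stack: [47, 8, 3]
BINARY_OP + → 8 + 3 = 11. Stack: [47, 11]
BINARY_OP - → 47 - 11 = 36. Stack: [36]
STORE_FAST z → z=36. Stack: []
LOAD_FAST_LOAD_FAST z,u → push 36,3. Stack: [36, 3]
BINARY_OP - → 36 - 3 = 33. Stack: [33]
LOAD_CONST → push 4. Stack: [33, 4]
BINARY_OP >> → 33 >> 4 = 2. Stack: [2]
STORE_FAST s → s=2. Stack: []
LOAD_FAST_LOAD_FAST z,a → push 36,7. Stack: [36, 7]
BINARY_OP + → 36 + 7 = 43. Stack: [43]
LOAD_FAST_LOAD_FAST s,a → push 2,7. Stack: [43, 2, 7]
BINARY_OP + → 2 + 7 = 9. Stack: [43, 9]
BINARY_OP // → 43 // 9 = 4. Stack: [4]
STORE_FAST k → k=4. Stack: []
LOAD_FAST k → push 4. Stack: [4]
RETURN_VALUE → return 4.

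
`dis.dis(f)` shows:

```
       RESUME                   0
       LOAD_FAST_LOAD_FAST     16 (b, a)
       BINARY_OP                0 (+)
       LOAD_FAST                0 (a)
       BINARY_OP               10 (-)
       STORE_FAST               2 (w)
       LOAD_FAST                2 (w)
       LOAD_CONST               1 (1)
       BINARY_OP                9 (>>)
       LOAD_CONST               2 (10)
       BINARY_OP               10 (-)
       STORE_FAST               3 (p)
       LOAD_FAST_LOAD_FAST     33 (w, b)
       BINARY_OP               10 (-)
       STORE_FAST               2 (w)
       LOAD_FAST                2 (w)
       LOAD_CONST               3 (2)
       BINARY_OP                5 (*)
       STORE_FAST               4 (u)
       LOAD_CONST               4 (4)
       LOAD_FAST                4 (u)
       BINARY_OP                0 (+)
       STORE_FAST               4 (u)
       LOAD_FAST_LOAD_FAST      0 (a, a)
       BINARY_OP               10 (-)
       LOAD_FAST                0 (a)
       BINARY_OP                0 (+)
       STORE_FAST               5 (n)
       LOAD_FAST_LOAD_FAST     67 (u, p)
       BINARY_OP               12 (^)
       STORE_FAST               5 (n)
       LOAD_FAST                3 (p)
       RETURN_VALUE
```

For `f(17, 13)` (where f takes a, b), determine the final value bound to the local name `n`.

-8

LOAD_FAST_LOAD_FAST b,a → push 13,17. Stack: [13, 17]
BINARY_OP + → 13 + 17 = 30. Stack: [30]
LOAD_FAST a → push 17. Stack: [30, 17]
BINARY_OP - → 30 - 17 = 13. Stack: [13]
STORE_FAST w → w=13. Stack: []
LOAD_FAST w → push 13. Stack: [13]
LOAD_CONST → push 1. Stack: [13, 1]
BINARY_OP >> → 13 >> 1 = 6. Stack: [6]
LOAD_CONST → push 10. Stack: [6, 10]
BINARY_OP - → 6 - 10 = -4. Stack: [-4]
STORE_FAST p → p=-4. Stack: []
LOAD_FAST_LOAD_FAST w,b → push 13,13. Stack: [13, 13]
BINARY_OP - → 13 - 13 = 0. Stack: [0]
STORE_FAST w → w=0. Stack: []
LOAD_FAST w → push 0. Stack: [0]
LOAD_CONST → push 2. Stack: [0, 2]
BINARY_OP * → 0 * 2 = 0. Stack: [0]
STORE_FAST u → u=0. Stack: []
LOAD_CONST → push 4. Stack: [4]
LOAD_FAST u → push 0. Stack: [4, 0]
BINARY_OP + → 4 + 0 = 4. Stack: [4]
STORE_FAST u → u=4. Stack: []
LOAD_FAST_LOAD_FAST a,a → push 17,17. Stack: [17, 17]
BINARY_OP - → 17 - 17 = 0. Stack: [0]
LOAD_FAST a → push 17. Stack: [0, 17]
BINARY_OP + → 0 + 17 = 17. Stack: [17]
STORE_FAST n → n=17. Stack: []
LOAD_FAST_LOAD_FAST u,p → push 4,-4. Stack: [4, -4]
BINARY_OP ^ → 4 ^ -4 = -8. Stack: [-8]
STORE_FAST n → n=-8. Stack: []
LOAD_FAST p → push -4. Stack: [-4]
RETURN_VALUE → return -4.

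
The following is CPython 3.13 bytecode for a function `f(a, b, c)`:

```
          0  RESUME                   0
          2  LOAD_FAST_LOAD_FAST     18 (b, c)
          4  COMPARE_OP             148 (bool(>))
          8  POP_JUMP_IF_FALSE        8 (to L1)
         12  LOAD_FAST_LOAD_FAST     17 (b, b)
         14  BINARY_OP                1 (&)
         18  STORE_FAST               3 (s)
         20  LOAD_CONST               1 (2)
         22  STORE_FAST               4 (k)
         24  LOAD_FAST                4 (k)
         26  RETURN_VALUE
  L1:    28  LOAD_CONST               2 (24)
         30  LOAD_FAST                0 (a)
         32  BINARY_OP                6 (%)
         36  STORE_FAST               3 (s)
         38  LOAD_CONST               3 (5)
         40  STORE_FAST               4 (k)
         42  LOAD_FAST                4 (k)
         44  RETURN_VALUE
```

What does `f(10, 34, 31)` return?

LOAD_FAST_LOAD_FAST b,c → push 34,31. Stack: [34, 31]
COMPARE_OP bool(>) → 34 vs 31 = True. Stack: [True]
POP_JUMP_IF_FALSE → pop True; no jump. Stack: []
LOAD_FAST_LOAD_FAST b,b → push 34,34. Stack: [34, 34]
BINARY_OP & → 34 & 34 = 34. Stack: [34]
STORE_FAST s → s=34. Stack: []
LOAD_CONST → push 2. Stack: [2]
STORE_FAST k → k=2. Stack: []
LOAD_FAST k → push 2. Stack: [2]
RETURN_VALUE → return 2.

2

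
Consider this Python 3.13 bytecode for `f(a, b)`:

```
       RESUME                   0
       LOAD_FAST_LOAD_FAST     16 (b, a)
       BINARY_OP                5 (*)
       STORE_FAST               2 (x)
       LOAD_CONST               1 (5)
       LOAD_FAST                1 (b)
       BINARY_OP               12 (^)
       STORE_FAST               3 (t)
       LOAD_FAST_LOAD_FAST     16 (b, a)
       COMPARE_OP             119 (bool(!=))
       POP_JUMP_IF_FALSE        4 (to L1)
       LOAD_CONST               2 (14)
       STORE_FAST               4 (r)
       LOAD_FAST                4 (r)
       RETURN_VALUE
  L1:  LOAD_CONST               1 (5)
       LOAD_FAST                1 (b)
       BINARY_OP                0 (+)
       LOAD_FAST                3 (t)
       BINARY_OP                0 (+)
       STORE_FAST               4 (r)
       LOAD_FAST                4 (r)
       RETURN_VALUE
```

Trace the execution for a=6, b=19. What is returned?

LOAD_FAST_LOAD_FAST b,a → push 19,6. Stack: [19, 6]
BINARY_OP * → 19 * 6 = 114. Stack: [114]
STORE_FAST x → x=114. Stack: []
LOAD_CONST → push 5. Stack: [5]
LOAD_FAST b → push 19. Stack: [5, 19]
BINARY_OP ^ → 5 ^ 19 = 22. Stack: [22]
STORE_FAST t → t=22. Stack: []
LOAD_FAST_LOAD_FAST b,a → push 19,6. Stack: [19, 6]
COMPARE_OP bool(!=) → 19 vs 6 = True. Stack: [True]
POP_JUMP_IF_FALSE → pop True; no jump. Stack: []
LOAD_CONST → push 14. Stack: [14]
STORE_FAST r → r=14. Stack: []
LOAD_FAST r → push 14. Stack: [14]
RETURN_VALUE → return 14.

14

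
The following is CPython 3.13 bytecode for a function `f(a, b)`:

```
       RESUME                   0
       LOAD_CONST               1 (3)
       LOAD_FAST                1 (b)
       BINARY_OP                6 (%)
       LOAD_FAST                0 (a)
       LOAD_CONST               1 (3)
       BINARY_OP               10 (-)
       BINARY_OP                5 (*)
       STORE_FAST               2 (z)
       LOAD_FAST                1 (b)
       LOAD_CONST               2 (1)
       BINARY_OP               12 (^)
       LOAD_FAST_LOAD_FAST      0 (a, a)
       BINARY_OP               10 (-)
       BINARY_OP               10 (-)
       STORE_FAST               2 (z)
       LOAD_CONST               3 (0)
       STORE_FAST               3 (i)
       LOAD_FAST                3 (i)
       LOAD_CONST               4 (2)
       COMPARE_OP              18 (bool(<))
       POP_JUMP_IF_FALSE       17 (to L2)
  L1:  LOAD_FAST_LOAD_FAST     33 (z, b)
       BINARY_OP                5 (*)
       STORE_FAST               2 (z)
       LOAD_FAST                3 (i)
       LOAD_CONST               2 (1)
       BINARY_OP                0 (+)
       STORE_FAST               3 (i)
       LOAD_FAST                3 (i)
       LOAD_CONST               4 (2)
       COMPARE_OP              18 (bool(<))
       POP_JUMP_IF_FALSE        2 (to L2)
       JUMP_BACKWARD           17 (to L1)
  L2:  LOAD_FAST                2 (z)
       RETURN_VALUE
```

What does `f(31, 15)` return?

3150

LOAD_CONST → push 3. Stack: [3]
LOAD_FAST b → push 15. Stack: [3, 15]
BINARY_OP % → 3 % 15 = 3. Stack: [3]
LOAD_FAST a → push 31. Stack: [3, 31]
LOAD_CONST → push 3. Stack: [3, 31, 3]
BINARY_OP - → 31 - 3 = 28. Stack: [3, 28]
BINARY_OP * → 3 * 28 = 84. Stack: [84]
STORE_FAST z → z=84. Stack: []
LOAD_FAST b → push 15. Stack: [15]
LOAD_CONST → push 1. Stack: [15, 1]
BINARY_OP ^ → 15 ^ 1 = 14. Stack: [14]
LOAD_FAST_LOAD_FAST a,a → push 31,31. Stack: [14, 31, 31]
BINARY_OP - → 31 - 31 = 0. Stack: [14, 0]
BINARY_OP - → 14 - 0 = 14. Stack: [14]
STORE_FAST z → z=14. Stack: []
LOAD_CONST → push 0. Stack: [0]
STORE_FAST i → i=0. Stack: []
LOAD_FAST i → push 0. Stack: [0]
LOAD_CONST → push 2. Stack: [0, 2]
COMPARE_OP bool(<) → 0 vs 2 = True. Stack: [True]
POP_JUMP_IF_FALSE → pop True; no jump. Stack: []
LOAD_FAST_LOAD_FAST z,b → push 14,15. Stack: [14, 15]
BINARY_OP * → 14 * 15 = 210. Stack: [210]
STORE_FAST z → z=210. Stack: []
LOAD_FAST i → push 0. Stack: [0]
LOAD_CONST → push 1. Stack: [0, 1]
BINARY_OP + → 0 + 1 = 1. Stack: [1]
STORE_FAST i → i=1. Stack: []
LOAD_FAST i → push 1. Stack: [1]
LOAD_CONST → push 2. Stack: [1, 2]
COMPARE_OP bool(<) → 1 vs 2 = True. Stack: [True]
POP_JUMP_IF_FALSE → pop True; no jump. Stack: []
LOAD_FAST_LOAD_FAST z,b → push 210,15. Stack: [210, 15]
BINARY_OP * → 210 * 15 = 3150. Stack: [3150]
STORE_FAST z → z=3150. Stack: []
LOAD_FAST i → push 1. Stack: [1]
LOAD_CONST → push 1. Stack: [1, 1]
BINARY_OP + → 1 + 1 = 2. Stack: [2]
STORE_FAST i → i=2. Stack: []
LOAD_FAST i → push 2. Stack: [2]
LOAD_CONST → push 2. Stack: [2, 2]
COMPARE_OP bool(<) → 2 vs 2 = False. Stack: [False]
POP_JUMP_IF_FALSE → pop False; jump. Stack: []
LOAD_FAST z → push 3150. Stack: [3150]
RETURN_VALUE → return 3150.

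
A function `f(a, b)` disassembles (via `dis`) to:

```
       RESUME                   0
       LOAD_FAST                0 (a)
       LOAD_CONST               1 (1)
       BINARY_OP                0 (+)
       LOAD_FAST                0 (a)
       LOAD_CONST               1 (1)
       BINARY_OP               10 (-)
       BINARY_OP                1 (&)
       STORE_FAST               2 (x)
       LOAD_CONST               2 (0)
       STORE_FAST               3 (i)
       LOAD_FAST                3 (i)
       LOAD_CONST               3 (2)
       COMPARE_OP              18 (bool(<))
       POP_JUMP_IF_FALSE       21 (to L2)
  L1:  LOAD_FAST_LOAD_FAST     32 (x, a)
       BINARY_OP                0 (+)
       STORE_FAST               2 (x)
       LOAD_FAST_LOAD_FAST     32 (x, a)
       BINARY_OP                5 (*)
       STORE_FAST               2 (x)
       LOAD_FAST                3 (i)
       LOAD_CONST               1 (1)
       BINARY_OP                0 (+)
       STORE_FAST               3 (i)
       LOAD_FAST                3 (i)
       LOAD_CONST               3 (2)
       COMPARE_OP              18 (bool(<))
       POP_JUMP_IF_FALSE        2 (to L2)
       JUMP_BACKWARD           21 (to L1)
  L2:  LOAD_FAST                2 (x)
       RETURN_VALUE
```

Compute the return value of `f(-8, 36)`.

-1408

LOAD_FAST a → push -8. Stack: [-8]
LOAD_CONST → push 1. Stack: [-8, 1]
BINARY_OP + → -8 + 1 = -7. Stack: [-7]
LOAD_FAST a → push -8. Stack: [-7, -8]
LOAD_CONST → push 1. Stack: [-7, -8, 1]
BINARY_OP - → -8 - 1 = -9. Stack: [-7, -9]
BINARY_OP & → -7 & -9 = -15. Stack: [-15]
STORE_FAST x → x=-15. Stack: []
LOAD_CONST → push 0. Stack: [0]
STORE_FAST i → i=0. Stack: []
LOAD_FAST i → push 0. Stack: [0]
LOAD_CONST → push 2. Stack: [0, 2]
COMPARE_OP bool(<) → 0 vs 2 = True. Stack: [True]
POP_JUMP_IF_FALSE → pop True; no jump. Stack: []
LOAD_FAST_LOAD_FAST x,a → push -15,-8. Stack: [-15, -8]
BINARY_OP + → -15 + -8 = -23. Stack: [-23]
STORE_FAST x → x=-23. Stack: []
LOAD_FAST_LOAD_FAST x,a → push -23,-8. Stack: [-23, -8]
BINARY_OP * → -23 * -8 = 184. Stack: [184]
STORE_FAST x → x=184. Stack: []
LOAD_FAST i → push 0. Stack: [0]
LOAD_CONST → push 1. Stack: [0, 1]
BINARY_OP + → 0 + 1 = 1. Stack: [1]
STORE_FAST i → i=1. Stack: []
LOAD_FAST i → push 1. Stack: [1]
LOAD_CONST → push 2. Stack: [1, 2]
COMPARE_OP bool(<) → 1 vs 2 = True. Stack: [True]
POP_JUMP_IF_FALSE → pop True; no jump. Stack: []
LOAD_FAST_LOAD_FAST x,a → push 184,-8. Stack: [184, -8]
BINARY_OP + → 184 + -8 = 176. Stack: [176]
STORE_FAST x → x=176. Stack: []
LOAD_FAST_LOAD_FAST x,a → push 176,-8. Stack: [176, -8]
BINARY_OP * → 176 * -8 = -1408. Stack: [-1408]
STORE_FAST x → x=-1408. Stack: []
LOAD_FAST i → push 1. Stack: [1]
LOAD_CONST → push 1. Stack: [1, 1]
BINARY_OP + → 1 + 1 = 2. Stack: [2]
STORE_FAST i → i=2. Stack: []
LOAD_FAST i → push 2. Stack: [2]
LOAD_CONST → push 2. Stack: [2, 2]
COMPARE_OP bool(<) → 2 vs 2 = False. Stack: [False]
POP_JUMP_IF_FALSE → pop False; jump. Stack: []
LOAD_FAST x → push -1408. Stack: [-1408]
RETURN_VALUE → return -1408.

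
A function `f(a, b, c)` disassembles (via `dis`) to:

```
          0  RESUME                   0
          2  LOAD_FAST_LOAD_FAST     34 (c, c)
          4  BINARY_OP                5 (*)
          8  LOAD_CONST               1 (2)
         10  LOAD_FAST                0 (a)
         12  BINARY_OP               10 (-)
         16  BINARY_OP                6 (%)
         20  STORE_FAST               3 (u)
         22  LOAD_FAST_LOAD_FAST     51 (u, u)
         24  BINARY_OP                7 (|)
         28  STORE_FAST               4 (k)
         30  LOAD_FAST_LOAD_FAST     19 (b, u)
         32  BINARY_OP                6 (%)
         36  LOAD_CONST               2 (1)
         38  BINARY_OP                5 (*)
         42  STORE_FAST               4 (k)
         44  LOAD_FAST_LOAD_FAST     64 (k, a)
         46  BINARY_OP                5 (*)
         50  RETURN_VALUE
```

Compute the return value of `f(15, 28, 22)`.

LOAD_FAST_LOAD_FAST c,c → push 22,22. Stack: [22, 22]
BINARY_OP * → 22 * 22 = 484. Stack: [484]
LOAD_CONST → push 2. Stack: [484, 2]
LOAD_FAST a → push 15. Stack: [484, 2, 15]
BINARY_OP - → 2 - 15 = -13. Stack: [484, -13]
BINARY_OP % → 484 % -13 = -10. Stack: [-10]
STORE_FAST u → u=-10. Stack: []
LOAD_FAST_LOAD_FAST u,u → push -10,-10. Stack: [-10, -10]
BINARY_OP | → -10 | -10 = -10. Stack: [-10]
STORE_FAST k → k=-10. Stack: []
LOAD_FAST_LOAD_FAST b,u → push 28,-10. Stack: [28, -10]
BINARY_OP % → 28 % -10 = -2. Stack: [-2]
LOAD_CONST → push 1. Stack: [-2, 1]
BINARY_OP * → -2 * 1 = -2. Stack: [-2]
STORE_FAST k → k=-2. Stack: []
LOAD_FAST_LOAD_FAST k,a → push -2,15. Stack: [-2, 15]
BINARY_OP * → -2 * 15 = -30. Stack: [-30]
RETURN_VALUE → return -30.

-30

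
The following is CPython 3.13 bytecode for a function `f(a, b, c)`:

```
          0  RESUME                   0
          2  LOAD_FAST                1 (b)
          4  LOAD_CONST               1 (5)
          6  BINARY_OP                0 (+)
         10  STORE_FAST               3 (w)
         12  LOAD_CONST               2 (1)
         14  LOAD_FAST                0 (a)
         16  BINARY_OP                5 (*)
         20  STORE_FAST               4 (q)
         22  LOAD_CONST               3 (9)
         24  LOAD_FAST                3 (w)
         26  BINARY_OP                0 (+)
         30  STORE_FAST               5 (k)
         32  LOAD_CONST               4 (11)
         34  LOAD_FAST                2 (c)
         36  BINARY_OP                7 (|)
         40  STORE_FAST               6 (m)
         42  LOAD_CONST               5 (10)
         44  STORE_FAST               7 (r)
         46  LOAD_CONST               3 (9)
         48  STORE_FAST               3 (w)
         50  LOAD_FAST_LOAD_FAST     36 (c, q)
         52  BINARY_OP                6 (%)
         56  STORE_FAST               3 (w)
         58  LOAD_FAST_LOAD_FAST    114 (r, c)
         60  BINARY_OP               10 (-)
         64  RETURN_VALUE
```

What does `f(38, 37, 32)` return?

LOAD_FAST b → push 37. Stack: [37]
LOAD_CONST → push 5. Stack: [37, 5]
BINARY_OP + → 37 + 5 = 42. Stack: [42]
STORE_FAST w → w=42. Stack: []
LOAD_CONST → push 1. Stack: [1]
LOAD_FAST a → push 38. Stack: [1, 38]
BINARY_OP * → 1 * 38 = 38. Stack: [38]
STORE_FAST q → q=38. Stack: []
LOAD_CONST → push 9. Stack: [9]
LOAD_FAST w → push 42. Stack: [9, 42]
BINARY_OP + → 9 + 42 = 51. Stack: [51]
STORE_FAST k → k=51. Stack: []
LOAD_CONST → push 11. Stack: [11]
LOAD_FAST c → push 32. Stack: [11, 32]
BINARY_OP | → 11 | 32 = 43. Stack: [43]
STORE_FAST m → m=43. Stack: []
LOAD_CONST → push 10. Stack: [10]
STORE_FAST r → r=10. Stack: []
LOAD_CONST → push 9. Stack: [9]
STORE_FAST w → w=9. Stack: []
LOAD_FAST_LOAD_FAST c,q → push 32,38. Stack: [32, 38]
BINARY_OP % → 32 % 38 = 32. Stack: [32]
STORE_FAST w → w=32. Stack: []
LOAD_FAST_LOAD_FAST r,c → push 10,32. Stack: [10, 32]
BINARY_OP - → 10 - 32 = -22. Stack: [-22]
RETURN_VALUE → return -22.

-22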